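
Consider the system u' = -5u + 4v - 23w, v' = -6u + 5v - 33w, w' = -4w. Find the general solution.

Coefficient matrix A = [[-5, 4, -23], [-6, 5, -33], [0, 0, -4]].
det(A - λI) = 0 gives eigenvalues λ = 1, -1, -4.
For λ=1: eigenvector (2,3,0).
For λ=-1: eigenvector (1,1,0).
For λ=-4: eigenvector (5,7,1).
General solution: c_1e^(t)(2,3,0) + c_2e^(-t)(1,1,0) + c_3e^(-4t)(5,7,1).

u(t) = 2c_1e^(t) + c_2e^(-t) + 5c_3e^(-4t), v(t) = 3c_1e^(t) + c_2e^(-t) + 7c_3e^(-4t), w(t) = c_3e^(-4t)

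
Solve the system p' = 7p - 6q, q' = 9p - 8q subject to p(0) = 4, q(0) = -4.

p(t) = 20e^(t) - 16e^(-2t), q(t) = 20e^(t) - 24e^(-2t)

Coefficient matrix A = [[7, -6], [9, -8]].
Characteristic polynomial det(A - λI) = λ^2 + λ - 2 = 0.
Eigenvalues λ = 1, -2.
For λ=1: (A-λI) row 1 is [6, -6], so an eigenvector is (1, 1).
For λ=-2: (A-λI) row 1 is [9, -6], so an eigenvector is (2, 3).
General solution: C_1e^(t)(1,1) + C_2e^(-2t)(2,3).
Applying p(0)=4, q(0)=-4 gives C_1=20, C_2=-8.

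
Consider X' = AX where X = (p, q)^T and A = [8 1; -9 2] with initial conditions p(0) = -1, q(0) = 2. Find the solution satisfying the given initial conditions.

p(t) = -te^(5t) - e^(5t), q(t) = 3te^(5t) + 2e^(5t)

Coefficient matrix A = [[8, 1], [-9, 2]].
Characteristic polynomial det(A - λI) = λ^2 - 10λ + 25 = 0.
Single eigenvalue λ = 5 with algebraic multiplicity 2.
Eigenvector v = (1,-3); generalized eigenvector w with (A-λI)w=v is (0,1).
General solution: e^(5t)[K_1·v + K_2·(t·v + w)].
Applying p(0)=-1, q(0)=2 gives K_1=-1, K_2=-1.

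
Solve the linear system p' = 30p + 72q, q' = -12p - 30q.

Coefficient matrix A = [[30, 72], [-12, -30]].
Characteristic polynomial det(A - λI) = λ^2 - 36 = 0.
Eigenvalues λ = -6, 6.
For λ=-6: (A-λI) row 1 is [36, 72], so an eigenvector is (-2, 1).
For λ=6: (A-λI) row 1 is [24, 72], so an eigenvector is (-3, 1).
General solution: K_1e^(-6t)(-2,1) + K_2e^(6t)(-3,1).

p(t) = -2K_1e^(-6t) - 3K_2e^(6t), q(t) = K_1e^(-6t) + K_2e^(6t)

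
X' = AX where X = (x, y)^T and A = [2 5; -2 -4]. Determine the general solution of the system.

Coefficient matrix A = [[2, 5], [-2, -4]].
Characteristic polynomial det(A - λI) = λ^2 + 2λ + 2 = 0.
Eigenvalues λ = -1 ± i (complex conjugate pair).
For λ=-1+i: an eigenvector is (-1,1) - i(2,-1) = (-1 - 2i, 1 + i).
A real fundamental pair from Re and Im of e^((-1+i)t)v: X_1 = e^(-t)(cos(t)·(-1,1) + sin(t)·(2,-1)), X_2 = e^(-t)(sin(t)·(-1,1) - cos(t)·(2,-1)).
General solution: C_1X_1 + C_2X_2.

x(t) = 2C_1e^(-t)sin(t) - C_1e^(-t)cos(t) - C_2e^(-t)sin(t) - 2C_2e^(-t)cos(t), y(t) = -C_1e^(-t)sin(t) + C_1e^(-t)cos(t) + C_2e^(-t)sin(t) + C_2e^(-t)cos(t)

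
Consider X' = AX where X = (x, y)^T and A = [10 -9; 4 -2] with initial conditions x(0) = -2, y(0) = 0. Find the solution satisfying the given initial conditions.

Coefficient matrix A = [[10, -9], [4, -2]].
Characteristic polynomial det(A - λI) = λ^2 - 8λ + 16 = 0.
Single eigenvalue λ = 4 with algebraic multiplicity 2.
Eigenvector v = (3,2); generalized eigenvector w with (A-λI)w=v is (-1,-1).
General solution: e^(4t)[K_1·v + K_2·(t·v + w)].
Applying x(0)=-2, y(0)=0 gives K_1=-2, K_2=-4.

x(t) = -12te^(4t) - 2e^(4t), y(t) = -8te^(4t)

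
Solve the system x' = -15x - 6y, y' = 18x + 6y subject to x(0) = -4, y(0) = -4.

x(t) = 20e^(-3t) - 24e^(-6t), y(t) = -40e^(-3t) + 36e^(-6t)

Coefficient matrix A = [[-15, -6], [18, 6]].
Characteristic polynomial det(A - λI) = λ^2 + 9λ + 18 = 0.
Eigenvalues λ = -3, -6.
For λ=-3: (A-λI) row 1 is [-12, -6], so an eigenvector is (1, -2).
For λ=-6: (A-λI) row 1 is [-9, -6], so an eigenvector is (-2, 3).
General solution: c_1e^(-3t)(1,-2) + c_2e^(-6t)(-2,3).
Applying x(0)=-4, y(0)=-4 gives c_1=20, c_2=12.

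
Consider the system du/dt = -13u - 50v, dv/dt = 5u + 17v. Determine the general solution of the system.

Coefficient matrix A = [[-13, -50], [5, 17]].
Characteristic polynomial det(A - λI) = λ^2 - 4λ + 29 = 0.
Eigenvalues λ = 2 ± 5i (complex conjugate pair).
For λ=2+5i: an eigenvector is (-1,0) - i(3,-1) = (-1 - 3i, 0 + i).
A real fundamental pair from Re and Im of e^((2+5i)t)v: X_1 = e^(2t)(cos(5t)·(-1,0) + sin(5t)·(3,-1)), X_2 = e^(2t)(sin(5t)·(-1,0) - cos(5t)·(3,-1)).
General solution: C_1X_1 + C_2X_2.

u(t) = 3C_1e^(2t)sin(5t) - C_1e^(2t)cos(5t) - C_2e^(2t)sin(5t) - 3C_2e^(2t)cos(5t), v(t) = -C_1e^(2t)sin(5t) + C_2e^(2t)cos(5t)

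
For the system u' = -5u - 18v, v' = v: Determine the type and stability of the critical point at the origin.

A = [[-5,-18],[0,1]]; det(A-λI) = λ^2 + 4λ - 5.
λ = 1, -5: opposite signs.

saddle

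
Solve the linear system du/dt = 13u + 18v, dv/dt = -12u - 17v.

Coefficient matrix A = [[13, 18], [-12, -17]].
Characteristic polynomial det(A - λI) = λ^2 + 4λ - 5 = 0.
Eigenvalues λ = 1, -5.
For λ=1: (A-λI) row 1 is [12, 18], so an eigenvector is (3, -2).
For λ=-5: (A-λI) row 1 is [18, 18], so an eigenvector is (-1, 1).
General solution: C_1e^(t)(3,-2) + C_2e^(-5t)(-1,1).

u(t) = 3C_1e^(t) - C_2e^(-5t), v(t) = -2C_1e^(t) + C_2e^(-5t)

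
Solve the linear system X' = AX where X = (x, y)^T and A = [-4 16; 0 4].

x(t) = 2c_1e^(4t) + c_2e^(-4t), y(t) = c_1e^(4t)

Coefficient matrix A = [[-4, 16], [0, 4]].
Characteristic polynomial det(A - λI) = λ^2 - 16 = 0.
Eigenvalues λ = 4, -4.
For λ=4: (A-λI) row 1 is [-8, 16], so an eigenvector is (2, 1).
For λ=-4: (A-λI) row 1 is [0, 16], so an eigenvector is (1, 0).
General solution: c_1e^(4t)(2,1) + c_2e^(-4t)(1,0).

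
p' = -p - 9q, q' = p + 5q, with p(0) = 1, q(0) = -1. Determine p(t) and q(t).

p(t) = 6te^(2t) + e^(2t), q(t) = -2te^(2t) - e^(2t)

Coefficient matrix A = [[-1, -9], [1, 5]].
Characteristic polynomial det(A - λI) = λ^2 - 4λ + 4 = 0.
Single eigenvalue λ = 2 with algebraic multiplicity 2.
Eigenvector v = (-3,1); generalized eigenvector w with (A-λI)w=v is (-2,1).
General solution: e^(2t)[K_1·v + K_2·(t·v + w)].
Applying p(0)=1, q(0)=-1 gives K_1=1, K_2=-2.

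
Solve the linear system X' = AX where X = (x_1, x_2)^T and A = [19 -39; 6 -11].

x_1(t) = -2C_1e^(4t)sin(3t) - 3C_1e^(4t)cos(3t) - 3C_2e^(4t)sin(3t) + 2C_2e^(4t)cos(3t), x_2(t) = -C_1e^(4t)sin(3t) - C_1e^(4t)cos(3t) - C_2e^(4t)sin(3t) + C_2e^(4t)cos(3t)

Coefficient matrix A = [[19, -39], [6, -11]].
Characteristic polynomial det(A - λI) = λ^2 - 8λ + 25 = 0.
Eigenvalues λ = 4 ± 3i (complex conjugate pair).
For λ=4+3i: an eigenvector is (-3,-1) - i(-2,-1) = (-3 + 2i, -1 + i).
A real fundamental pair from Re and Im of e^((4+3i)t)v: X_1 = e^(4t)(cos(3t)·(-3,-1) + sin(3t)·(-2,-1)), X_2 = e^(4t)(sin(3t)·(-3,-1) - cos(3t)·(-2,-1)).
General solution: C_1X_1 + C_2X_2.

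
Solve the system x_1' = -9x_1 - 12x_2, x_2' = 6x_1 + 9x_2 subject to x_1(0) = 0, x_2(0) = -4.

x_1(t) = 8e^(3t) - 8e^(-3t), x_2(t) = -8e^(3t) + 4e^(-3t)

Coefficient matrix A = [[-9, -12], [6, 9]].
Characteristic polynomial det(A - λI) = λ^2 - 9 = 0.
Eigenvalues λ = 3, -3.
For λ=3: (A-λI) row 1 is [-12, -12], so an eigenvector is (1, -1).
For λ=-3: (A-λI) row 1 is [-6, -12], so an eigenvector is (2, -1).
General solution: K_1e^(3t)(1,-1) + K_2e^(-3t)(2,-1).
Applying x_1(0)=0, x_2(0)=-4 gives K_1=8, K_2=-4.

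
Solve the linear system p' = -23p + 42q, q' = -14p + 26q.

p(t) = -2c_1e^(-2t) - 3c_2e^(5t), q(t) = -c_1e^(-2t) - 2c_2e^(5t)

Coefficient matrix A = [[-23, 42], [-14, 26]].
Characteristic polynomial det(A - λI) = λ^2 - 3λ - 10 = 0.
Eigenvalues λ = -2, 5.
For λ=-2: (A-λI) row 1 is [-21, 42], so an eigenvector is (-2, -1).
For λ=5: (A-λI) row 1 is [-28, 42], so an eigenvector is (-3, -2).
General solution: c_1e^(-2t)(-2,-1) + c_2e^(5t)(-3,-2).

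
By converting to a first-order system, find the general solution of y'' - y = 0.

Let x_1 = y, x_2 = y'. Then x_1' = x_2 and x_2' = x_1.
A = [[0,1],[1,0]]; det(A-λI) = λ^2 - 1.
Eigenvalues λ = -1, 1 with eigenvectors (1,-1), (1,1).

y(t) = c_1e^(-t) + c_2e^(t)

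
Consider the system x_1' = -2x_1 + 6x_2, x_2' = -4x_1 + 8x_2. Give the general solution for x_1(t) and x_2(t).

x_1(t) = -K_1e^(4t) + 3K_2e^(2t), x_2(t) = -K_1e^(4t) + 2K_2e^(2t)

Coefficient matrix A = [[-2, 6], [-4, 8]].
Characteristic polynomial det(A - λI) = λ^2 - 6λ + 8 = 0.
Eigenvalues λ = 4, 2.
For λ=4: (A-λI) row 1 is [-6, 6], so an eigenvector is (-1, -1).
For λ=2: (A-λI) row 1 is [-4, 6], so an eigenvector is (3, 2).
General solution: K_1e^(4t)(-1,-1) + K_2e^(2t)(3,2).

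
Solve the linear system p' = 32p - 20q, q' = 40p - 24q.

p(t) = -2c_1e^(4t)sin(4t) - c_1e^(4t)cos(4t) - c_2e^(4t)sin(4t) + 2c_2e^(4t)cos(4t), q(t) = -3c_1e^(4t)sin(4t) - c_1e^(4t)cos(4t) - c_2e^(4t)sin(4t) + 3c_2e^(4t)cos(4t)

Coefficient matrix A = [[32, -20], [40, -24]].
Characteristic polynomial det(A - λI) = λ^2 - 8λ + 32 = 0.
Eigenvalues λ = 4 ± 4i (complex conjugate pair).
For λ=4+4i: an eigenvector is (-1,-1) - i(-2,-3) = (-1 + 2i, -1 + 3i).
A real fundamental pair from Re and Im of e^((4+4i)t)v: X_1 = e^(4t)(cos(4t)·(-1,-1) + sin(4t)·(-2,-3)), X_2 = e^(4t)(sin(4t)·(-1,-1) - cos(4t)·(-2,-3)).
General solution: c_1X_1 + c_2X_2.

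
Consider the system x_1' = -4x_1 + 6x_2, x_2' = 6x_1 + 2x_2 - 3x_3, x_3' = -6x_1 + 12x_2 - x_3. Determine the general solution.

x_1(t) = -C_1e^(-4t) + C_2e^(2t) + 2C_3e^(-t), x_2(t) = C_2e^(2t) + C_3e^(-t), x_3(t) = -2C_1e^(-4t) + 2C_2e^(2t) + 5C_3e^(-t)

Coefficient matrix A = [[-4, 6, 0], [6, 2, -3], [-6, 12, -1]].
det(A - λI) = 0 gives eigenvalues λ = -4, 2, -1.
For λ=-4: eigenvector (-1,0,-2).
For λ=2: eigenvector (1,1,2).
For λ=-1: eigenvector (2,1,5).
General solution: C_1e^(-4t)(-1,0,-2) + C_2e^(2t)(1,1,2) + C_3e^(-t)(2,1,5).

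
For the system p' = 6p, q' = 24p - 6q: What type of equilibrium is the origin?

A = [[6,0],[24,-6]]; det(A-λI) = λ^2 - 36.
λ = -6, 6: opposite signs.

saddle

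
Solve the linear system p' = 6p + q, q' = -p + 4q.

p(t) = -K_1e^(5t) - K_2te^(5t) + K_2e^(5t), q(t) = K_1e^(5t) + K_2te^(5t) - 2K_2e^(5t)

Coefficient matrix A = [[6, 1], [-1, 4]].
Characteristic polynomial det(A - λI) = λ^2 - 10λ + 25 = 0.
Single eigenvalue λ = 5 with algebraic multiplicity 2.
Eigenvector v = (-1,1); generalized eigenvector w with (A-λI)w=v is (1,-2).
General solution: e^(5t)[K_1·v + K_2·(t·v + w)].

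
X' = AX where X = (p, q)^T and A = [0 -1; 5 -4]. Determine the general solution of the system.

Coefficient matrix A = [[0, -1], [5, -4]].
Characteristic polynomial det(A - λI) = λ^2 + 4λ + 5 = 0.
Eigenvalues λ = -2 ± i (complex conjugate pair).
For λ=-2+i: an eigenvector is (0,-1) - i(1,2) = (0 - i, -1 - 2i).
A real fundamental pair from Re and Im of e^((-2+i)t)v: X_1 = e^(-2t)(cos(t)·(0,-1) + sin(t)·(1,2)), X_2 = e^(-2t)(sin(t)·(0,-1) - cos(t)·(1,2)).
General solution: c_1X_1 + c_2X_2.

p(t) = c_1e^(-2t)sin(t) - c_2e^(-2t)cos(t), q(t) = 2c_1e^(-2t)sin(t) - c_1e^(-2t)cos(t) - c_2e^(-2t)sin(t) - 2c_2e^(-2t)cos(t)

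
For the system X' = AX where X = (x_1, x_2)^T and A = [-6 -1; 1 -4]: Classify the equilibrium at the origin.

A = [[-6,-1],[1,-4]]; det(A-λI) = λ^2 + 10λ + 25.
repeated λ = -5 with a single eigenvector.

stable improper node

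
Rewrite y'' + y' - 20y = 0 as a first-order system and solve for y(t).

Let x_1 = y, x_2 = y'. Then x_1' = x_2 and x_2' = 20x_1 - x_2.
A = [[0,1],[20,-1]]; det(A-λI) = λ^2 + λ - 20.
Eigenvalues λ = 4, -5 with eigenvectors (1,4), (1,-5).

y(t) = c_1e^(4t) + c_2e^(-5t)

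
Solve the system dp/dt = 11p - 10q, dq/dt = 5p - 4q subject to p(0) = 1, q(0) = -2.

Coefficient matrix A = [[11, -10], [5, -4]].
Characteristic polynomial det(A - λI) = λ^2 - 7λ + 6 = 0.
Eigenvalues λ = 1, 6.
For λ=1: (A-λI) row 1 is [10, -10], so an eigenvector is (-1, -1).
For λ=6: (A-λI) row 1 is [5, -10], so an eigenvector is (2, 1).
General solution: c_1e^(t)(-1,-1) + c_2e^(6t)(2,1).
Applying p(0)=1, q(0)=-2 gives c_1=5, c_2=3.

p(t) = 6e^(6t) - 5e^(t), q(t) = 3e^(6t) - 5e^(t)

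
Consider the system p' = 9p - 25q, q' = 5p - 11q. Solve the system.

p(t) = K_1e^(-t)sin(5t) - 2K_1e^(-t)cos(5t) - 2K_2e^(-t)sin(5t) - K_2e^(-t)cos(5t), q(t) = -K_1e^(-t)cos(5t) - K_2e^(-t)sin(5t)

Coefficient matrix A = [[9, -25], [5, -11]].
Characteristic polynomial det(A - λI) = λ^2 + 2λ + 26 = 0.
Eigenvalues λ = -1 ± 5i (complex conjugate pair).
For λ=-1+5i: an eigenvector is (-2,-1) - i(1,0) = (-2 - i, -1).
A real fundamental pair from Re and Im of e^((-1+5i)t)v: X_1 = e^(-t)(cos(5t)·(-2,-1) + sin(5t)·(1,0)), X_2 = e^(-t)(sin(5t)·(-2,-1) - cos(5t)·(1,0)).
General solution: K_1X_1 + K_2X_2.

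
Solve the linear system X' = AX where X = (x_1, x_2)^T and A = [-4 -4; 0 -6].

Coefficient matrix A = [[-4, -4], [0, -6]].
Characteristic polynomial det(A - λI) = λ^2 + 10λ + 24 = 0.
Eigenvalues λ = -4, -6.
For λ=-4: (A-λI) row 1 is [0, -4], so an eigenvector is (1, 0).
For λ=-6: (A-λI) row 1 is [2, -4], so an eigenvector is (2, 1).
General solution: K_1e^(-4t)(1,0) + K_2e^(-6t)(2,1).

x_1(t) = K_1e^(-4t) + 2K_2e^(-6t), x_2(t) = K_2e^(-6t)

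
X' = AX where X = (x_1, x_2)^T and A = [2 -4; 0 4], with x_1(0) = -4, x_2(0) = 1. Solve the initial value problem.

x_1(t) = -2e^(4t) - 2e^(2t), x_2(t) = e^(4t)

Coefficient matrix A = [[2, -4], [0, 4]].
Characteristic polynomial det(A - λI) = λ^2 - 6λ + 8 = 0.
Eigenvalues λ = 2, 4.
For λ=2: (A-λI) row 1 is [0, -4], so an eigenvector is (1, 0).
For λ=4: (A-λI) row 1 is [-2, -4], so an eigenvector is (2, -1).
General solution: K_1e^(2t)(1,0) + K_2e^(4t)(2,-1).
Applying x_1(0)=-4, x_2(0)=1 gives K_1=-2, K_2=-1.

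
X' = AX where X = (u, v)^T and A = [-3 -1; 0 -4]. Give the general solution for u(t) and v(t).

Coefficient matrix A = [[-3, -1], [0, -4]].
Characteristic polynomial det(A - λI) = λ^2 + 7λ + 12 = 0.
Eigenvalues λ = -4, -3.
For λ=-4: (A-λI) row 1 is [1, -1], so an eigenvector is (1, 1).
For λ=-3: (A-λI) row 1 is [0, -1], so an eigenvector is (-1, 0).
General solution: K_1e^(-4t)(1,1) + K_2e^(-3t)(-1,0).

u(t) = K_1e^(-4t) - K_2e^(-3t), v(t) = K_1e^(-4t)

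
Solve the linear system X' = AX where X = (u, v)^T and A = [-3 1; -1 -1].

Coefficient matrix A = [[-3, 1], [-1, -1]].
Characteristic polynomial det(A - λI) = λ^2 + 4λ + 4 = 0.
Single eigenvalue λ = -2 with algebraic multiplicity 2.
Eigenvector v = (1,1); generalized eigenvector w with (A-λI)w=v is (-3,-2).
General solution: e^(-2t)[K_1·v + K_2·(t·v + w)].

u(t) = K_1e^(-2t) + K_2te^(-2t) - 3K_2e^(-2t), v(t) = K_1e^(-2t) + K_2te^(-2t) - 2K_2e^(-2t)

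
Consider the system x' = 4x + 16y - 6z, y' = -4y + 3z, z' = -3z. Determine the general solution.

Coefficient matrix A = [[4, 16, -6], [0, -4, 3], [0, 0, -3]].
det(A - λI) = 0 gives eigenvalues λ = 4, -4, -3.
For λ=4: eigenvector (1,0,0).
For λ=-4: eigenvector (-2,1,0).
For λ=-3: eigenvector (-6,3,1).
General solution: C_1e^(4t)(1,0,0) + C_2e^(-4t)(-2,1,0) + C_3e^(-3t)(-6,3,1).

x(t) = C_1e^(4t) - 2C_2e^(-4t) - 6C_3e^(-3t), y(t) = C_2e^(-4t) + 3C_3e^(-3t), z(t) = C_3e^(-3t)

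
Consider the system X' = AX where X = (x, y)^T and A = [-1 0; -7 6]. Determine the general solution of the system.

Coefficient matrix A = [[-1, 0], [-7, 6]].
Characteristic polynomial det(A - λI) = λ^2 - 5λ - 6 = 0.
Eigenvalues λ = 6, -1.
For λ=6: (A-λI) row 1 is [-7, 0], so an eigenvector is (0, 1).
For λ=-1: (A-λI) row 2 is [-7, 7], so an eigenvector is (-1, -1).
General solution: K_1e^(6t)(0,1) + K_2e^(-t)(-1,-1).

x(t) = -K_2e^(-t), y(t) = K_1e^(6t) - K_2e^(-t)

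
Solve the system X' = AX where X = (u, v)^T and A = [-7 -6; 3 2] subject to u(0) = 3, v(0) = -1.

Coefficient matrix A = [[-7, -6], [3, 2]].
Characteristic polynomial det(A - λI) = λ^2 + 5λ + 4 = 0.
Eigenvalues λ = -4, -1.
For λ=-4: (A-λI) row 1 is [-3, -6], so an eigenvector is (2, -1).
For λ=-1: (A-λI) row 1 is [-6, -6], so an eigenvector is (-1, 1).
General solution: c_1e^(-4t)(2,-1) + c_2e^(-t)(-1,1).
Applying u(0)=3, v(0)=-1 gives c_1=2, c_2=1.

u(t) = -e^(-t) + 4e^(-4t), v(t) = e^(-t) - 2e^(-4t)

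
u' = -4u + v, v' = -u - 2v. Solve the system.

Coefficient matrix A = [[-4, 1], [-1, -2]].
Characteristic polynomial det(A - λI) = λ^2 + 6λ + 9 = 0.
Single eigenvalue λ = -3 with algebraic multiplicity 2.
Eigenvector v = (-1,-1); generalized eigenvector w with (A-λI)w=v is (2,1).
General solution: e^(-3t)[c_1·v + c_2·(t·v + w)].

u(t) = -c_1e^(-3t) - c_2te^(-3t) + 2c_2e^(-3t), v(t) = -c_1e^(-3t) - c_2te^(-3t) + c_2e^(-3t)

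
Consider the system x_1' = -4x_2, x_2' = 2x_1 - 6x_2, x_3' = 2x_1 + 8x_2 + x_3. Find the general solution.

x_1(t) = -K_1e^(-4t) + 2K_2e^(-2t), x_2(t) = -K_1e^(-4t) + K_2e^(-2t), x_3(t) = 2K_1e^(-4t) - 4K_2e^(-2t) + K_3e^(t)

Coefficient matrix A = [[0, -4, 0], [2, -6, 0], [2, 8, 1]].
det(A - λI) = 0 gives eigenvalues λ = -4, -2, 1.
For λ=-4: eigenvector (-1,-1,2).
For λ=-2: eigenvector (2,1,-4).
For λ=1: eigenvector (0,0,1).
General solution: K_1e^(-4t)(-1,-1,2) + K_2e^(-2t)(2,1,-4) + K_3e^(t)(0,0,1).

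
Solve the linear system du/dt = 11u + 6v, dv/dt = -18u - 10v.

Coefficient matrix A = [[11, 6], [-18, -10]].
Characteristic polynomial det(A - λI) = λ^2 - λ - 2 = 0.
Eigenvalues λ = -1, 2.
For λ=-1: (A-λI) row 1 is [12, 6], so an eigenvector is (1, -2).
For λ=2: (A-λI) row 1 is [9, 6], so an eigenvector is (-2, 3).
General solution: c_1e^(-t)(1,-2) + c_2e^(2t)(-2,3).

u(t) = c_1e^(-t) - 2c_2e^(2t), v(t) = -2c_1e^(-t) + 3c_2e^(2t)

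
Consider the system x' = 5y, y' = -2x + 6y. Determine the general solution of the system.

Coefficient matrix A = [[0, 5], [-2, 6]].
Characteristic polynomial det(A - λI) = λ^2 - 6λ + 10 = 0.
Eigenvalues λ = 3 ± i (complex conjugate pair).
For λ=3+i: an eigenvector is (1,1) - i(2,1) = (1 - 2i, 1 - i).
A real fundamental pair from Re and Im of e^((3+i)t)v: X_1 = e^(3t)(cos(t)·(1,1) + sin(t)·(2,1)), X_2 = e^(3t)(sin(t)·(1,1) - cos(t)·(2,1)).
General solution: K_1X_1 + K_2X_2.

x(t) = 2K_1e^(3t)sin(t) + K_1e^(3t)cos(t) + K_2e^(3t)sin(t) - 2K_2e^(3t)cos(t), y(t) = K_1e^(3t)sin(t) + K_1e^(3t)cos(t) + K_2e^(3t)sin(t) - K_2e^(3t)cos(t)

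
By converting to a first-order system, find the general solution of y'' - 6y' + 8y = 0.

y(t) = K_1e^(4t) + K_2e^(2t)

Let x_1 = y, x_2 = y'. Then x_1' = x_2 and x_2' = -8x_1 + 6x_2.
A = [[0,1],[-8,6]]; det(A-λI) = λ^2 - 6λ + 8.
Eigenvalues λ = 4, 2 with eigenvectors (1,4), (1,2).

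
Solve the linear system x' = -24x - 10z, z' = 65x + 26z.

x(t) = c_1e^(t)sin(5t) + c_1e^(t)cos(5t) + c_2e^(t)sin(5t) - c_2e^(t)cos(5t), z(t) = -2c_1e^(t)sin(5t) - 3c_1e^(t)cos(5t) - 3c_2e^(t)sin(5t) + 2c_2e^(t)cos(5t)

Coefficient matrix A = [[-24, -10], [65, 26]].
Characteristic polynomial det(A - λI) = λ^2 - 2λ + 26 = 0.
Eigenvalues λ = 1 ± 5i (complex conjugate pair).
For λ=1+5i: an eigenvector is (1,-3) - i(1,-2) = (1 - i, -3 + 2i).
A real fundamental pair from Re and Im of e^((1+5i)t)v: X_1 = e^(t)(cos(5t)·(1,-3) + sin(5t)·(1,-2)), X_2 = e^(t)(sin(5t)·(1,-3) - cos(5t)·(1,-2)).
General solution: c_1X_1 + c_2X_2.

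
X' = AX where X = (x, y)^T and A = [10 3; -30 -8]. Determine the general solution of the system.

x(t) = C_1e^(t)cos(3t) + C_2e^(t)sin(3t), y(t) = -C_1e^(t)sin(3t) - 3C_1e^(t)cos(3t) - 3C_2e^(t)sin(3t) + C_2e^(t)cos(3t)

Coefficient matrix A = [[10, 3], [-30, -8]].
Characteristic polynomial det(A - λI) = λ^2 - 2λ + 10 = 0.
Eigenvalues λ = 1 ± 3i (complex conjugate pair).
For λ=1+3i: an eigenvector is (1,-3) - i(0,-1) = (1, -3 + i).
A real fundamental pair from Re and Im of e^((1+3i)t)v: X_1 = e^(t)(cos(3t)·(1,-3) + sin(3t)·(0,-1)), X_2 = e^(t)(sin(3t)·(1,-3) - cos(3t)·(0,-1)).
General solution: C_1X_1 + C_2X_2.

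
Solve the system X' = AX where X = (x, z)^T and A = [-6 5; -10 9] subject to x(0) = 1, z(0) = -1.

Coefficient matrix A = [[-6, 5], [-10, 9]].
Characteristic polynomial det(A - λI) = λ^2 - 3λ - 4 = 0.
Eigenvalues λ = 4, -1.
For λ=4: (A-λI) row 1 is [-10, 5], so an eigenvector is (-1, -2).
For λ=-1: (A-λI) row 1 is [-5, 5], so an eigenvector is (1, 1).
General solution: c_1e^(4t)(-1,-2) + c_2e^(-t)(1,1).
Applying x(0)=1, z(0)=-1 gives c_1=2, c_2=3.

x(t) = -2e^(4t) + 3e^(-t), z(t) = -4e^(4t) + 3e^(-t)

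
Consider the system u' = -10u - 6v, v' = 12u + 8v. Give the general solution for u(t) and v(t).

u(t) = c_1e^(-4t) + c_2e^(2t), v(t) = -c_1e^(-4t) - 2c_2e^(2t)

Coefficient matrix A = [[-10, -6], [12, 8]].
Characteristic polynomial det(A - λI) = λ^2 + 2λ - 8 = 0.
Eigenvalues λ = -4, 2.
For λ=-4: (A-λI) row 1 is [-6, -6], so an eigenvector is (1, -1).
For λ=2: (A-λI) row 1 is [-12, -6], so an eigenvector is (1, -2).
General solution: c_1e^(-4t)(1,-1) + c_2e^(2t)(1,-2).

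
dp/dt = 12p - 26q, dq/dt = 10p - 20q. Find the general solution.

Coefficient matrix A = [[12, -26], [10, -20]].
Characteristic polynomial det(A - λI) = λ^2 + 8λ + 20 = 0.
Eigenvalues λ = -4 ± 2i (complex conjugate pair).
For λ=-4+2i: an eigenvector is (-3,-2) - i(2,1) = (-3 - 2i, -2 - i).
A real fundamental pair from Re and Im of e^((-4+2i)t)v: X_1 = e^(-4t)(cos(2t)·(-3,-2) + sin(2t)·(2,1)), X_2 = e^(-4t)(sin(2t)·(-3,-2) - cos(2t)·(2,1)).
General solution: c_1X_1 + c_2X_2.

p(t) = 2c_1e^(-4t)sin(2t) - 3c_1e^(-4t)cos(2t) - 3c_2e^(-4t)sin(2t) - 2c_2e^(-4t)cos(2t), q(t) = c_1e^(-4t)sin(2t) - 2c_1e^(-4t)cos(2t) - 2c_2e^(-4t)sin(2t) - c_2e^(-4t)cos(2t)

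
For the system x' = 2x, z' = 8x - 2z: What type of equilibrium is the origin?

saddle

A = [[2,0],[8,-2]]; det(A-λI) = λ^2 - 4.
λ = -2, 2: opposite signs.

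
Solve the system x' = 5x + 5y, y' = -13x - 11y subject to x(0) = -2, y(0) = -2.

Coefficient matrix A = [[5, 5], [-13, -11]].
Characteristic polynomial det(A - λI) = λ^2 + 6λ + 10 = 0.
Eigenvalues λ = -3 ± i (complex conjugate pair).
For λ=-3+i: an eigenvector is (-1,2) - i(2,-3) = (-1 - 2i, 2 + 3i).
A real fundamental pair from Re and Im of e^((-3+i)t)v: X_1 = e^(-3t)(cos(t)·(-1,2) + sin(t)·(2,-3)), X_2 = e^(-3t)(sin(t)·(-1,2) - cos(t)·(2,-3)).
General solution: C_1X_1 + C_2X_2.
Applying x(0)=-2, y(0)=-2 gives C_1=-10, C_2=6.

x(t) = -26e^(-3t)sin(t) - 2e^(-3t)cos(t), y(t) = 42e^(-3t)sin(t) - 2e^(-3t)cos(t)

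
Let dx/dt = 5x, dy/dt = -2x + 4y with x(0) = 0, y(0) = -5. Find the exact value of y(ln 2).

A = [[5,0],[-2,4]]; eigenvalues λ = 4, 5.
Eigenvectors: (0,1) for λ=4, (1,-2) for λ=5.
From the initial condition, c_1 = -5, c_2 = 0.
y(ln 2) = (-5)(2^4)(1) + (0)(2^5)(-2) = -80.

-80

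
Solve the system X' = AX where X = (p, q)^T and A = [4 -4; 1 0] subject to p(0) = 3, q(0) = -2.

p(t) = 14te^(2t) + 3e^(2t), q(t) = 7te^(2t) - 2e^(2t)

Coefficient matrix A = [[4, -4], [1, 0]].
Characteristic polynomial det(A - λI) = λ^2 - 4λ + 4 = 0.
Single eigenvalue λ = 2 with algebraic multiplicity 2.
Eigenvector v = (-2,-1); generalized eigenvector w with (A-λI)w=v is (3,2).
General solution: e^(2t)[c_1·v + c_2·(t·v + w)].
Applying p(0)=3, q(0)=-2 gives c_1=-12, c_2=-7.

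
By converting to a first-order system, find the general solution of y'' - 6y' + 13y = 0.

Let x_1 = y, x_2 = y'. Then x_1' = x_2 and x_2' = -13x_1 + 6x_2.
A = [[0,1],[-13,6]]; det(A-λI) = λ^2 - 6λ + 13.
Eigenvalues λ = 3 ± 2i.

y(t) = C_1e^(3t)cos(2t) + C_2e^(3t)sin(2t)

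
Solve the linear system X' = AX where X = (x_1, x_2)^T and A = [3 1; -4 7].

Coefficient matrix A = [[3, 1], [-4, 7]].
Characteristic polynomial det(A - λI) = λ^2 - 10λ + 25 = 0.
Single eigenvalue λ = 5 with algebraic multiplicity 2.
Eigenvector v = (1,2); generalized eigenvector w with (A-λI)w=v is (-1,-1).
General solution: e^(5t)[K_1·v + K_2·(t·v + w)].

x_1(t) = K_1e^(5t) + K_2te^(5t) - K_2e^(5t), x_2(t) = 2K_1e^(5t) + 2K_2te^(5t) - K_2e^(5t)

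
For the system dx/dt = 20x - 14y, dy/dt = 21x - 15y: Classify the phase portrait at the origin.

A = [[20,-14],[21,-15]]; det(A-λI) = λ^2 - 5λ - 6.
λ = 6, -1: opposite signs.

saddle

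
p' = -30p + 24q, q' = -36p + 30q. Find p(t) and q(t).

Coefficient matrix A = [[-30, 24], [-36, 30]].
Characteristic polynomial det(A - λI) = λ^2 - 36 = 0.
Eigenvalues λ = 6, -6.
For λ=6: (A-λI) row 1 is [-36, 24], so an eigenvector is (-2, -3).
For λ=-6: (A-λI) row 1 is [-24, 24], so an eigenvector is (1, 1).
General solution: c_1e^(6t)(-2,-3) + c_2e^(-6t)(1,1).

p(t) = -2c_1e^(6t) + c_2e^(-6t), q(t) = -3c_1e^(6t) + c_2e^(-6t)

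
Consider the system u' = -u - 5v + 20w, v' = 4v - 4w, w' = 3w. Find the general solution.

Coefficient matrix A = [[-1, -5, 20], [0, 4, -4], [0, 0, 3]].
det(A - λI) = 0 gives eigenvalues λ = 3, 4, -1.
For λ=3: eigenvector (0,4,1).
For λ=4: eigenvector (-1,1,0).
For λ=-1: eigenvector (1,0,0).
General solution: K_1e^(3t)(0,4,1) + K_2e^(4t)(-1,1,0) + K_3e^(-t)(1,0,0).

u(t) = -K_2e^(4t) + K_3e^(-t), v(t) = 4K_1e^(3t) + K_2e^(4t), w(t) = K_1e^(3t)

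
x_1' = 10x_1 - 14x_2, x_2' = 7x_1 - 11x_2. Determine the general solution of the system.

Coefficient matrix A = [[10, -14], [7, -11]].
Characteristic polynomial det(A - λI) = λ^2 + λ - 12 = 0.
Eigenvalues λ = 3, -4.
For λ=3: (A-λI) row 1 is [7, -14], so an eigenvector is (-2, -1).
For λ=-4: (A-λI) row 1 is [14, -14], so an eigenvector is (-1, -1).
General solution: K_1e^(3t)(-2,-1) + K_2e^(-4t)(-1,-1).

x_1(t) = -2K_1e^(3t) - K_2e^(-4t), x_2(t) = -K_1e^(3t) - K_2e^(-4t)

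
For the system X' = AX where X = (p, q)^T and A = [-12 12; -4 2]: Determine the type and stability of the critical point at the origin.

A = [[-12,12],[-4,2]]; det(A-λI) = λ^2 + 10λ + 24.
λ = -6, -4: both negative.

stable node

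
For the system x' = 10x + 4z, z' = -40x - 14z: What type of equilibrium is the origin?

stable spiral

A = [[10,4],[-40,-14]]; det(A-λI) = λ^2 + 4λ + 20.
λ = -2 ± 4i: negative real part.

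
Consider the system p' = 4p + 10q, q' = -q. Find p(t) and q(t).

Coefficient matrix A = [[4, 10], [0, -1]].
Characteristic polynomial det(A - λI) = λ^2 - 3λ - 4 = 0.
Eigenvalues λ = 4, -1.
For λ=4: (A-λI) row 1 is [0, 10], so an eigenvector is (-1, 0).
For λ=-1: (A-λI) row 1 is [5, 10], so an eigenvector is (-2, 1).
General solution: K_1e^(4t)(-1,0) + K_2e^(-t)(-2,1).

p(t) = -K_1e^(4t) - 2K_2e^(-t), q(t) = K_2e^(-t)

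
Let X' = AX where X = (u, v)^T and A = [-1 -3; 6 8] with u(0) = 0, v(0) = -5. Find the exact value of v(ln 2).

A = [[-1,-3],[6,8]]; eigenvalues λ = 5, 2.
Eigenvectors: (1,-2) for λ=5, (-1,1) for λ=2.
From the initial condition, c_1 = 5, c_2 = 5.
v(ln 2) = (5)(2^5)(-2) + (5)(2^2)(1) = -300.

-300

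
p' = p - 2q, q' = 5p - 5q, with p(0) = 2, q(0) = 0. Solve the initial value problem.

Coefficient matrix A = [[1, -2], [5, -5]].
Characteristic polynomial det(A - λI) = λ^2 + 4λ + 5 = 0.
Eigenvalues λ = -2 ± i (complex conjugate pair).
For λ=-2+i: an eigenvector is (1,2) - i(-1,-1) = (1 + i, 2 + i).
A real fundamental pair from Re and Im of e^((-2+i)t)v: X_1 = e^(-2t)(cos(t)·(1,2) + sin(t)·(-1,-1)), X_2 = e^(-2t)(sin(t)·(1,2) - cos(t)·(-1,-1)).
General solution: c_1X_1 + c_2X_2.
Applying p(0)=2, q(0)=0 gives c_1=-2, c_2=4.

p(t) = 6e^(-2t)sin(t) + 2e^(-2t)cos(t), q(t) = 10e^(-2t)sin(t)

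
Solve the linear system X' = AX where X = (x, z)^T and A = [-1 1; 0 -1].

Coefficient matrix A = [[-1, 1], [0, -1]].
Characteristic polynomial det(A - λI) = λ^2 + 2λ + 1 = 0.
Single eigenvalue λ = -1 with algebraic multiplicity 2.
Eigenvector v = (1,0); generalized eigenvector w with (A-λI)w=v is (2,1).
General solution: e^(-t)[K_1·v + K_2·(t·v + w)].

x(t) = K_1e^(-t) + K_2te^(-t) + 2K_2e^(-t), z(t) = K_2e^(-t)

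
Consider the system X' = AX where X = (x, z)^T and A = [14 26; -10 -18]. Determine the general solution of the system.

Coefficient matrix A = [[14, 26], [-10, -18]].
Characteristic polynomial det(A - λI) = λ^2 + 4λ + 8 = 0.
Eigenvalues λ = -2 ± 2i (complex conjugate pair).
For λ=-2+2i: an eigenvector is (-2,1) - i(-3,2) = (-2 + 3i, 1 - 2i).
A real fundamental pair from Re and Im of e^((-2+2i)t)v: X_1 = e^(-2t)(cos(2t)·(-2,1) + sin(2t)·(-3,2)), X_2 = e^(-2t)(sin(2t)·(-2,1) - cos(2t)·(-3,2)).
General solution: K_1X_1 + K_2X_2.

x(t) = -3K_1e^(-2t)sin(2t) - 2K_1e^(-2t)cos(2t) - 2K_2e^(-2t)sin(2t) + 3K_2e^(-2t)cos(2t), z(t) = 2K_1e^(-2t)sin(2t) + K_1e^(-2t)cos(2t) + K_2e^(-2t)sin(2t) - 2K_2e^(-2t)cos(2t)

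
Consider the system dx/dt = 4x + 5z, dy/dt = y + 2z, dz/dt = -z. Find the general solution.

Coefficient matrix A = [[4, 0, 5], [0, 1, 2], [0, 0, -1]].
det(A - λI) = 0 gives eigenvalues λ = 4, 1, -1.
For λ=4: eigenvector (1,0,0).
For λ=1: eigenvector (0,1,0).
For λ=-1: eigenvector (-1,-1,1).
General solution: c_1e^(4t)(1,0,0) + c_2e^(t)(0,1,0) + c_3e^(-t)(-1,-1,1).

x(t) = c_1e^(4t) - c_3e^(-t), y(t) = c_2e^(t) - c_3e^(-t), z(t) = c_3e^(-t)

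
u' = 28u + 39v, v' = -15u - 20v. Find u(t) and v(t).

Coefficient matrix A = [[28, 39], [-15, -20]].
Characteristic polynomial det(A - λI) = λ^2 - 8λ + 25 = 0.
Eigenvalues λ = 4 ± 3i (complex conjugate pair).
For λ=4+3i: an eigenvector is (-2,1) - i(-3,2) = (-2 + 3i, 1 - 2i).
A real fundamental pair from Re and Im of e^((4+3i)t)v: X_1 = e^(4t)(cos(3t)·(-2,1) + sin(3t)·(-3,2)), X_2 = e^(4t)(sin(3t)·(-2,1) - cos(3t)·(-3,2)).
General solution: C_1X_1 + C_2X_2.

u(t) = -3C_1e^(4t)sin(3t) - 2C_1e^(4t)cos(3t) - 2C_2e^(4t)sin(3t) + 3C_2e^(4t)cos(3t), v(t) = 2C_1e^(4t)sin(3t) + C_1e^(4t)cos(3t) + C_2e^(4t)sin(3t) - 2C_2e^(4t)cos(3t)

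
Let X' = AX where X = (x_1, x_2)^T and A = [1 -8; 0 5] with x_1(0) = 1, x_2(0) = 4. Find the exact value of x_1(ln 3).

-1917

A = [[1,-8],[0,5]]; eigenvalues λ = 5, 1.
Eigenvectors: (-2,1) for λ=5, (-1,0) for λ=1.
From the initial condition, c_1 = 4, c_2 = -9.
x_1(ln 3) = (4)(3^5)(-2) + (-9)(3^1)(-1) = -1917.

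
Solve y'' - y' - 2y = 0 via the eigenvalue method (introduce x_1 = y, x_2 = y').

Let x_1 = y, x_2 = y'. Then x_1' = x_2 and x_2' = 2x_1 + x_2.
A = [[0,1],[2,1]]; det(A-λI) = λ^2 - λ - 2.
Eigenvalues λ = 2, -1 with eigenvectors (1,2), (1,-1).

y(t) = K_1e^(2t) + K_2e^(-t)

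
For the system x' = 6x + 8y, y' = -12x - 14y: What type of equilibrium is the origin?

stable node

A = [[6,8],[-12,-14]]; det(A-λI) = λ^2 + 8λ + 12.
λ = -6, -2: both negative.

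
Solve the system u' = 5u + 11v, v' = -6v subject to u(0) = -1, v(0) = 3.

Coefficient matrix A = [[5, 11], [0, -6]].
Characteristic polynomial det(A - λI) = λ^2 + λ - 30 = 0.
Eigenvalues λ = -6, 5.
For λ=-6: (A-λI) row 1 is [11, 11], so an eigenvector is (1, -1).
For λ=5: (A-λI) row 1 is [0, 11], so an eigenvector is (-1, 0).
General solution: K_1e^(-6t)(1,-1) + K_2e^(5t)(-1,0).
Applying u(0)=-1, v(0)=3 gives K_1=-3, K_2=-2.

u(t) = 2e^(5t) - 3e^(-6t), v(t) = 3e^(-6t)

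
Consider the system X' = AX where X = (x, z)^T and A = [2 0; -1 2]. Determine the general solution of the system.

Coefficient matrix A = [[2, 0], [-1, 2]].
Characteristic polynomial det(A - λI) = λ^2 - 4λ + 4 = 0.
Single eigenvalue λ = 2 with algebraic multiplicity 2.
Eigenvector v = (0,1); generalized eigenvector w with (A-λI)w=v is (-1,3).
General solution: e^(2t)[c_1·v + c_2·(t·v + w)].

x(t) = -c_2e^(2t), z(t) = c_1e^(2t) + c_2te^(2t) + 3c_2e^(2t)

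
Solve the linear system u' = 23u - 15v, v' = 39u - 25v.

u(t) = C_1e^(-t)sin(3t) + 2C_1e^(-t)cos(3t) + 2C_2e^(-t)sin(3t) - C_2e^(-t)cos(3t), v(t) = 2C_1e^(-t)sin(3t) + 3C_1e^(-t)cos(3t) + 3C_2e^(-t)sin(3t) - 2C_2e^(-t)cos(3t)

Coefficient matrix A = [[23, -15], [39, -25]].
Characteristic polynomial det(A - λI) = λ^2 + 2λ + 10 = 0.
Eigenvalues λ = -1 ± 3i (complex conjugate pair).
For λ=-1+3i: an eigenvector is (2,3) - i(1,2) = (2 - i, 3 - 2i).
A real fundamental pair from Re and Im of e^((-1+3i)t)v: X_1 = e^(-t)(cos(3t)·(2,3) + sin(3t)·(1,2)), X_2 = e^(-t)(sin(3t)·(2,3) - cos(3t)·(1,2)).
General solution: C_1X_1 + C_2X_2.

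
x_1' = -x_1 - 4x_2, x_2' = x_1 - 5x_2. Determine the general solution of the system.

Coefficient matrix A = [[-1, -4], [1, -5]].
Characteristic polynomial det(A - λI) = λ^2 + 6λ + 9 = 0.
Single eigenvalue λ = -3 with algebraic multiplicity 2.
Eigenvector v = (2,1); generalized eigenvector w with (A-λI)w=v is (3,1).
General solution: e^(-3t)[K_1·v + K_2·(t·v + w)].

x_1(t) = 2K_1e^(-3t) + 2K_2te^(-3t) + 3K_2e^(-3t), x_2(t) = K_1e^(-3t) + K_2te^(-3t) + K_2e^(-3t)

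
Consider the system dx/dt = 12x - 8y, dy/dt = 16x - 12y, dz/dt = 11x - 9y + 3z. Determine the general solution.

x(t) = -C_1e^(-4t) + C_2e^(4t), y(t) = -2C_1e^(-4t) + C_2e^(4t), z(t) = -C_1e^(-4t) + 2C_2e^(4t) + C_3e^(3t)

Coefficient matrix A = [[12, -8, 0], [16, -12, 0], [11, -9, 3]].
det(A - λI) = 0 gives eigenvalues λ = -4, 4, 3.
For λ=-4: eigenvector (-1,-2,-1).
For λ=4: eigenvector (1,1,2).
For λ=3: eigenvector (0,0,1).
General solution: C_1e^(-4t)(-1,-2,-1) + C_2e^(4t)(1,1,2) + C_3e^(3t)(0,0,1).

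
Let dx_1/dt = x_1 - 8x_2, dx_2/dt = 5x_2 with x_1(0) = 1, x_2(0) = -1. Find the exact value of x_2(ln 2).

-32

A = [[1,-8],[0,5]]; eigenvalues λ = 5, 1.
Eigenvectors: (2,-1) for λ=5, (1,0) for λ=1.
From the initial condition, c_1 = 1, c_2 = -1.
x_2(ln 2) = (1)(2^5)(-1) + (-1)(2^1)(0) = -32.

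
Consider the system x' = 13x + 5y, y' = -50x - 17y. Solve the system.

x(t) = c_1e^(-2t)sin(5t) - c_2e^(-2t)cos(5t), y(t) = -3c_1e^(-2t)sin(5t) + c_1e^(-2t)cos(5t) + c_2e^(-2t)sin(5t) + 3c_2e^(-2t)cos(5t)

Coefficient matrix A = [[13, 5], [-50, -17]].
Characteristic polynomial det(A - λI) = λ^2 + 4λ + 29 = 0.
Eigenvalues λ = -2 ± 5i (complex conjugate pair).
For λ=-2+5i: an eigenvector is (0,1) - i(1,-3) = (0 - i, 1 + 3i).
A real fundamental pair from Re and Im of e^((-2+5i)t)v: X_1 = e^(-2t)(cos(5t)·(0,1) + sin(5t)·(1,-3)), X_2 = e^(-2t)(sin(5t)·(0,1) - cos(5t)·(1,-3)).
General solution: c_1X_1 + c_2X_2.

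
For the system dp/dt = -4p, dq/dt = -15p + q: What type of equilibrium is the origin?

saddle

A = [[-4,0],[-15,1]]; det(A-λI) = λ^2 + 3λ - 4.
λ = 1, -4: opposite signs.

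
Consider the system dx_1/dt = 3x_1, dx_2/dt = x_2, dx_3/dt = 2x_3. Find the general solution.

Coefficient matrix A = [[3, 0, 0], [0, 1, 0], [0, 0, 2]].
det(A - λI) = 0 gives eigenvalues λ = 3, 2, 1.
For λ=3: eigenvector (1,0,0).
For λ=2: eigenvector (0,0,1).
For λ=1: eigenvector (0,1,0).
General solution: C_1e^(3t)(1,0,0) + C_2e^(2t)(0,0,1) + C_3e^(t)(0,1,0).

x_1(t) = C_1e^(3t), x_2(t) = C_3e^(t), x_3(t) = C_2e^(2t)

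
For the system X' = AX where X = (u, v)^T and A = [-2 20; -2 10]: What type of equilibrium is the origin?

A = [[-2,20],[-2,10]]; det(A-λI) = λ^2 - 8λ + 20.
λ = 4 ± 2i: positive real part.

unstable spiral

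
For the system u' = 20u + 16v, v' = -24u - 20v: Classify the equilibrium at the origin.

A = [[20,16],[-24,-20]]; det(A-λI) = λ^2 - 16.
λ = -4, 4: opposite signs.

saddle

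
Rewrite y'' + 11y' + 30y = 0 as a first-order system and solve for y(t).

y(t) = K_1e^(-6t) + K_2e^(-5t)

Let x_1 = y, x_2 = y'. Then x_1' = x_2 and x_2' = -30x_1 - 11x_2.
A = [[0,1],[-30,-11]]; det(A-λI) = λ^2 + 11λ + 30.
Eigenvalues λ = -6, -5 with eigenvectors (1,-6), (1,-5).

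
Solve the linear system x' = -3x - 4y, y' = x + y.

Coefficient matrix A = [[-3, -4], [1, 1]].
Characteristic polynomial det(A - λI) = λ^2 + 2λ + 1 = 0.
Single eigenvalue λ = -1 with algebraic multiplicity 2.
Eigenvector v = (2,-1); generalized eigenvector w with (A-λI)w=v is (-3,1).
General solution: e^(-t)[c_1·v + c_2·(t·v + w)].

x(t) = 2c_1e^(-t) + 2c_2te^(-t) - 3c_2e^(-t), y(t) = -c_1e^(-t) - c_2te^(-t) + c_2e^(-t)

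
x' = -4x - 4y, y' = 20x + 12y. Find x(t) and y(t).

x(t) = -K_1e^(4t)cos(4t) - K_2e^(4t)sin(4t), y(t) = -K_1e^(4t)sin(4t) + 2K_1e^(4t)cos(4t) + 2K_2e^(4t)sin(4t) + K_2e^(4t)cos(4t)

Coefficient matrix A = [[-4, -4], [20, 12]].
Characteristic polynomial det(A - λI) = λ^2 - 8λ + 32 = 0.
Eigenvalues λ = 4 ± 4i (complex conjugate pair).
For λ=4+4i: an eigenvector is (-1,2) - i(0,-1) = (-1, 2 + i).
A real fundamental pair from Re and Im of e^((4+4i)t)v: X_1 = e^(4t)(cos(4t)·(-1,2) + sin(4t)·(0,-1)), X_2 = e^(4t)(sin(4t)·(-1,2) - cos(4t)·(0,-1)).
General solution: K_1X_1 + K_2X_2.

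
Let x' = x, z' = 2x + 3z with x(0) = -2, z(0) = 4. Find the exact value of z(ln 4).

136

A = [[1,0],[2,3]]; eigenvalues λ = 3, 1.
Eigenvectors: (0,-1) for λ=3, (-1,1) for λ=1.
From the initial condition, c_1 = -2, c_2 = 2.
z(ln 4) = (-2)(4^3)(-1) + (2)(4^1)(1) = 136.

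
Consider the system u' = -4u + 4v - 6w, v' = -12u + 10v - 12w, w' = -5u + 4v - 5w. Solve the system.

u(t) = -C_1e^(-2t) + C_2e^(2t) - 2C_3e^(t), v(t) = -2C_1e^(-2t) + 3C_2e^(2t) - 4C_3e^(t), w(t) = -C_1e^(-2t) + C_2e^(2t) - C_3e^(t)

Coefficient matrix A = [[-4, 4, -6], [-12, 10, -12], [-5, 4, -5]].
det(A - λI) = 0 gives eigenvalues λ = -2, 2, 1.
For λ=-2: eigenvector (-1,-2,-1).
For λ=2: eigenvector (1,3,1).
For λ=1: eigenvector (-2,-4,-1).
General solution: C_1e^(-2t)(-1,-2,-1) + C_2e^(2t)(1,3,1) + C_3e^(t)(-2,-4,-1).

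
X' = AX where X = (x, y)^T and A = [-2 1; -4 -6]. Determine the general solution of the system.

Coefficient matrix A = [[-2, 1], [-4, -6]].
Characteristic polynomial det(A - λI) = λ^2 + 8λ + 16 = 0.
Single eigenvalue λ = -4 with algebraic multiplicity 2.
Eigenvector v = (-1,2); generalized eigenvector w with (A-λI)w=v is (-2,3).
General solution: e^(-4t)[c_1·v + c_2·(t·v + w)].

x(t) = -c_1e^(-4t) - c_2te^(-4t) - 2c_2e^(-4t), y(t) = 2c_1e^(-4t) + 2c_2te^(-4t) + 3c_2e^(-4t)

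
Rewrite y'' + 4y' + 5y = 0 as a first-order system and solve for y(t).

y(t) = K_1e^(-2t)cos(t) + K_2e^(-2t)sin(t)

Let x_1 = y, x_2 = y'. Then x_1' = x_2 and x_2' = -5x_1 - 4x_2.
A = [[0,1],[-5,-4]]; det(A-λI) = λ^2 + 4λ + 5.
Eigenvalues λ = -2 ± i.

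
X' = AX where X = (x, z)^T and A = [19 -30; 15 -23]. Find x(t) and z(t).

Coefficient matrix A = [[19, -30], [15, -23]].
Characteristic polynomial det(A - λI) = λ^2 + 4λ + 13 = 0.
Eigenvalues λ = -2 ± 3i (complex conjugate pair).
For λ=-2+3i: an eigenvector is (-3,-2) - i(-1,-1) = (-3 + i, -2 + i).
A real fundamental pair from Re and Im of e^((-2+3i)t)v: X_1 = e^(-2t)(cos(3t)·(-3,-2) + sin(3t)·(-1,-1)), X_2 = e^(-2t)(sin(3t)·(-3,-2) - cos(3t)·(-1,-1)).
General solution: C_1X_1 + C_2X_2.

x(t) = -C_1e^(-2t)sin(3t) - 3C_1e^(-2t)cos(3t) - 3C_2e^(-2t)sin(3t) + C_2e^(-2t)cos(3t), z(t) = -C_1e^(-2t)sin(3t) - 2C_1e^(-2t)cos(3t) - 2C_2e^(-2t)sin(3t) + C_2e^(-2t)cos(3t)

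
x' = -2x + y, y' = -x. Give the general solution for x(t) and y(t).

x(t) = c_1e^(-t) + c_2te^(-t) + 2c_2e^(-t), y(t) = c_1e^(-t) + c_2te^(-t) + 3c_2e^(-t)

Coefficient matrix A = [[-2, 1], [-1, 0]].
Characteristic polynomial det(A - λI) = λ^2 + 2λ + 1 = 0.
Single eigenvalue λ = -1 with algebraic multiplicity 2.
Eigenvector v = (1,1); generalized eigenvector w with (A-λI)w=v is (2,3).
General solution: e^(-t)[c_1·v + c_2·(t·v + w)].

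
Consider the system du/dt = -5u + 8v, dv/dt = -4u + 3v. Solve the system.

u(t) = K_1e^(-t)sin(4t) - K_1e^(-t)cos(4t) - K_2e^(-t)sin(4t) - K_2e^(-t)cos(4t), v(t) = K_1e^(-t)sin(4t) - K_2e^(-t)cos(4t)

Coefficient matrix A = [[-5, 8], [-4, 3]].
Characteristic polynomial det(A - λI) = λ^2 + 2λ + 17 = 0.
Eigenvalues λ = -1 ± 4i (complex conjugate pair).
For λ=-1+4i: an eigenvector is (-1,0) - i(1,1) = (-1 - i, 0 - i).
A real fundamental pair from Re and Im of e^((-1+4i)t)v: X_1 = e^(-t)(cos(4t)·(-1,0) + sin(4t)·(1,1)), X_2 = e^(-t)(sin(4t)·(-1,0) - cos(4t)·(1,1)).
General solution: K_1X_1 + K_2X_2.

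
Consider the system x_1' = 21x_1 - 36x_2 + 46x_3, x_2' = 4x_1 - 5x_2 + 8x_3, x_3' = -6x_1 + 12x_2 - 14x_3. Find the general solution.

Coefficient matrix A = [[21, -36, 46], [4, -5, 8], [-6, 12, -14]].
det(A - λI) = 0 gives eigenvalues λ = 1, 3, -2.
For λ=1: eigenvector (1,-2,-2).
For λ=3: eigenvector (2,1,0).
For λ=-2: eigenvector (-2,0,1).
General solution: K_1e^(t)(1,-2,-2) + K_2e^(3t)(2,1,0) + K_3e^(-2t)(-2,0,1).

x_1(t) = K_1e^(t) + 2K_2e^(3t) - 2K_3e^(-2t), x_2(t) = -2K_1e^(t) + K_2e^(3t), x_3(t) = -2K_1e^(t) + K_3e^(-2t)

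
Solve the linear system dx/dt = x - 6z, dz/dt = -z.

x(t) = K_1e^(t) - 3K_2e^(-t), z(t) = -K_2e^(-t)

Coefficient matrix A = [[1, -6], [0, -1]].
Characteristic polynomial det(A - λI) = λ^2 - 1 = 0.
Eigenvalues λ = 1, -1.
For λ=1: (A-λI) row 1 is [0, -6], so an eigenvector is (1, 0).
For λ=-1: (A-λI) row 1 is [2, -6], so an eigenvector is (-3, -1).
General solution: K_1e^(t)(1,0) + K_2e^(-t)(-3,-1).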